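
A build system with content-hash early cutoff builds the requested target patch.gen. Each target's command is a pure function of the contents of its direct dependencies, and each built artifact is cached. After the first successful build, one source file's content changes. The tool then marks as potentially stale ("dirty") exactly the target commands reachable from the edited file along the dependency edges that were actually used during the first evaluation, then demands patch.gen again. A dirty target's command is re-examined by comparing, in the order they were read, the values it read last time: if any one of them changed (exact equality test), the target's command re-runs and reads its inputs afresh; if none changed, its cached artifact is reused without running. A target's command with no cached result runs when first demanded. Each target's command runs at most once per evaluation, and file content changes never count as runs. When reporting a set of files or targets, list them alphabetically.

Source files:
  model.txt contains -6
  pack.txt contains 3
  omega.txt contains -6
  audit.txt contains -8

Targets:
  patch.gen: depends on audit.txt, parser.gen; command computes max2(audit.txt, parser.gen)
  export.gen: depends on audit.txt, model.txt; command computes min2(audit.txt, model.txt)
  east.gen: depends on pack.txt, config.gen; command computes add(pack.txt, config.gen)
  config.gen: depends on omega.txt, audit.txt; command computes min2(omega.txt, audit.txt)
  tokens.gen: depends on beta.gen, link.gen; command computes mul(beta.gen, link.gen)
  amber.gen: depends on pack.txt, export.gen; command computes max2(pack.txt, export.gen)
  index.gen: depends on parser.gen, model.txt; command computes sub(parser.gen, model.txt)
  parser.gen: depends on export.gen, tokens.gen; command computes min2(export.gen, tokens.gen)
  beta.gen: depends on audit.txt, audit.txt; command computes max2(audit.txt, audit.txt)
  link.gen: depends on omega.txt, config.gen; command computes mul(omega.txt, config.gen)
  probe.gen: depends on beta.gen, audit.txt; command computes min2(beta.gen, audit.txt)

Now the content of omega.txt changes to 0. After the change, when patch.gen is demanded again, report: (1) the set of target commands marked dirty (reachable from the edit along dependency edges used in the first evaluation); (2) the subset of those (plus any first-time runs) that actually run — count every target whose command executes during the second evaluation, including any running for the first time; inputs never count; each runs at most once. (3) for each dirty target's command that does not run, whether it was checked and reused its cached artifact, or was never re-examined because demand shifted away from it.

Marked dirty: config.gen, link.gen, parser.gen, patch.gen, tokens.gen.
Target commands that run: config.gen, link.gen, parser.gen, patch.gen, tokens.gen — 5 in total.
Every dirty target's command ran.

First evaluation (everything demanded from the output):
  beta.gen = max2(-8, -8) = -8
  config.gen = min2(-6, -8) = -8
  export.gen = min2(-8, -6) = -8
  link.gen = mul(-6, -8) = 48
  tokens.gen = mul(-8, 48) = -384
  parser.gen = min2(-8, -384) = -384
  patch.gen = max2(-8, -384) = -8

Propagation after the edit:
  config.gen: runs — omega.txt -6->0; result -8 (same value as before).
  link.gen: runs — omega.txt -6->0; result 0.
  tokens.gen: runs — link.gen 48->0; result 0.
  parser.gen: runs — tokens.gen -384->0; result -8.
  patch.gen: runs — parser.gen -384->-8; result -8 (same value as before).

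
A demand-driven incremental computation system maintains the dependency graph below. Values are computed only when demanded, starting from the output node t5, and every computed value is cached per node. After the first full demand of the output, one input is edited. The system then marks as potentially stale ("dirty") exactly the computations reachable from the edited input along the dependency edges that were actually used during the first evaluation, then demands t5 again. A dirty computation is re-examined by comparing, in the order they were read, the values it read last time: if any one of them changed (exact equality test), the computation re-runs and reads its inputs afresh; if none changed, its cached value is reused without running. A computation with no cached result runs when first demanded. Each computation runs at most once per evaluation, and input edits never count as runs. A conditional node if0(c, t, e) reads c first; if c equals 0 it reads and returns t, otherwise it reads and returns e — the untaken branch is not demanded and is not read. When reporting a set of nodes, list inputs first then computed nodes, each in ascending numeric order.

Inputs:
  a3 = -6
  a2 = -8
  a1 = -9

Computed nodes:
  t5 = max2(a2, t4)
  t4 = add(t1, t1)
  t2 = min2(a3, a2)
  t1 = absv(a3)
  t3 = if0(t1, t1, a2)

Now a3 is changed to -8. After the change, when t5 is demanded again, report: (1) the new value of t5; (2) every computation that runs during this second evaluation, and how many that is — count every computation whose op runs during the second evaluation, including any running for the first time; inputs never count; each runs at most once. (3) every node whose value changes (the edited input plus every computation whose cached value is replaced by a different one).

First evaluation (everything demanded from the output):
  t1 = absv(-6) = 6
  t4 = add(6, 6) = 12
  t5 = max2(-8, 12) = 12

Propagation after the edit:
  t1: runs — a3 -6->-8; result 8.
  t4: runs — t1 6->8; t1 6->8; result 16.
  t5: runs — t4 12->16; result 16.

New value of t5: 16.
Computations that run: t1, t4, t5 — 3 in total.
Values that change: a3, t1, t4, t5.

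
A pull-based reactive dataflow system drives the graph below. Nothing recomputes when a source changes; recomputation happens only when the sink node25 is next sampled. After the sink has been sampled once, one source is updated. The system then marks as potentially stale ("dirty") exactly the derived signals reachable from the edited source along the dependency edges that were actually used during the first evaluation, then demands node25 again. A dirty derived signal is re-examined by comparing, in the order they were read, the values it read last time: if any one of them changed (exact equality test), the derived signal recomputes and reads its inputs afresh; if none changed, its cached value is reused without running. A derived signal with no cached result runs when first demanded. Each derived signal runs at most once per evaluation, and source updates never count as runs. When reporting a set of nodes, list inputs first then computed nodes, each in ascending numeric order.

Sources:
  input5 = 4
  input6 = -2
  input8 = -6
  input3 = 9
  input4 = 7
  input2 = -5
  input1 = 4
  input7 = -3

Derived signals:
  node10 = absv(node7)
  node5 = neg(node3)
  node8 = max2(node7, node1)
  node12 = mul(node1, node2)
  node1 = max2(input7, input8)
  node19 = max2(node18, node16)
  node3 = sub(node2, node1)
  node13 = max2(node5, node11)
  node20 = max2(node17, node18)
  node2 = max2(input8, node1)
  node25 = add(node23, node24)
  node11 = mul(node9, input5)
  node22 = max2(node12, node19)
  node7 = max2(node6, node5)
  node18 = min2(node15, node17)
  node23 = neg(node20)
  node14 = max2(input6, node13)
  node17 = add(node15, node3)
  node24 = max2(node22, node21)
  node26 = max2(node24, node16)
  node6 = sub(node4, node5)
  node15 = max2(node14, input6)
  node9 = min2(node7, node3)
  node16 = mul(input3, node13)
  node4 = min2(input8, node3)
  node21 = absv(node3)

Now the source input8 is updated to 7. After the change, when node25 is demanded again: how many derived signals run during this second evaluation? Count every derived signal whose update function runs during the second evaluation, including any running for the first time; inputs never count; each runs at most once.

First evaluation (everything demanded from the output):
  node1 = max2(-3, -6) = -3
  node2 = max2(-6, -3) = -3
  node3 = sub(-3, -3) = 0
  node4 = min2(-6, 0) = -6
  node5 = neg(0) = 0
  node6 = sub(-6, 0) = -6
  node7 = max2(-6, 0) = 0
  node9 = min2(0, 0) = 0
  node11 = mul(0, 4) = 0
  node12 = mul(-3, -3) = 9
  node13 = max2(0, 0) = 0
  node14 = max2(-2, 0) = 0
  node15 = max2(0, -2) = 0
  node16 = mul(9, 0) = 0
  node17 = add(0, 0) = 0
  node18 = min2(0, 0) = 0
  node19 = max2(0, 0) = 0
  node20 = max2(0, 0) = 0
  node21 = absv(0) = 0
  node22 = max2(9, 0) = 9
  node23 = neg(0) = 0
  node24 = max2(9, 0) = 9
  node25 = add(0, 9) = 9

Propagation after the edit:
  node1: runs — input8 -6->7; result 7.
  node2: runs — input8 -6->7; node1 -3->7; result 7.
  node3: runs — node2 -3->7; node1 -3->7; result 0 (same value as before).
  node4: runs — input8 -6->7; result 0.
  node5: checked — values it read are unchanged (node3 unchanged); reused cached 0 without running.
  node6: runs — node4 -6->0; result 0.
  node7: runs — node6 -6->0; result 0 (same value as before).
  node9: checked — values it read are unchanged (node7 unchanged, node3 unchanged); reused cached 0 without running.
  node11: checked — values it read are unchanged (node9 unchanged, input5 unchanged); reused cached 0 without running.
  node12: runs — node1 -3->7; node2 -3->7; result 49.
  node13: checked — values it read are unchanged (node5 unchanged, node11 unchanged); reused cached 0 without running.
  node14: checked — values it read are unchanged (input6 unchanged, node13 unchanged); reused cached 0 without running.
  node15: checked — values it read are unchanged (node14 unchanged, input6 unchanged); reused cached 0 without running.
  node16: checked — values it read are unchanged (input3 unchanged, node13 unchanged); reused cached 0 without running.
  node17: checked — values it read are unchanged (node15 unchanged, node3 unchanged); reused cached 0 without running.
  node18: checked — values it read are unchanged (node15 unchanged, node17 unchanged); reused cached 0 without running.
  node19: checked — values it read are unchanged (node18 unchanged, node16 unchanged); reused cached 0 without running.
  node20: checked — values it read are unchanged (node17 unchanged, node18 unchanged); reused cached 0 without running.
  node21: checked — values it read are unchanged (node3 unchanged); reused cached 0 without running.
  node22: runs — node12 9->49; result 49.
  node23: checked — values it read are unchanged (node20 unchanged); reused cached 0 without running.
  node24: runs — node22 9->49; result 49.
  node25: runs — node24 9->49; result 49.

Key observation: the cutoff stops propagation at node5 — its inputs' values are unchanged, so it reuses its cache.

Derived signals that run: node1, node2, node3, node4, node6, node7, node12, node22, node24, node25 — 10 in total.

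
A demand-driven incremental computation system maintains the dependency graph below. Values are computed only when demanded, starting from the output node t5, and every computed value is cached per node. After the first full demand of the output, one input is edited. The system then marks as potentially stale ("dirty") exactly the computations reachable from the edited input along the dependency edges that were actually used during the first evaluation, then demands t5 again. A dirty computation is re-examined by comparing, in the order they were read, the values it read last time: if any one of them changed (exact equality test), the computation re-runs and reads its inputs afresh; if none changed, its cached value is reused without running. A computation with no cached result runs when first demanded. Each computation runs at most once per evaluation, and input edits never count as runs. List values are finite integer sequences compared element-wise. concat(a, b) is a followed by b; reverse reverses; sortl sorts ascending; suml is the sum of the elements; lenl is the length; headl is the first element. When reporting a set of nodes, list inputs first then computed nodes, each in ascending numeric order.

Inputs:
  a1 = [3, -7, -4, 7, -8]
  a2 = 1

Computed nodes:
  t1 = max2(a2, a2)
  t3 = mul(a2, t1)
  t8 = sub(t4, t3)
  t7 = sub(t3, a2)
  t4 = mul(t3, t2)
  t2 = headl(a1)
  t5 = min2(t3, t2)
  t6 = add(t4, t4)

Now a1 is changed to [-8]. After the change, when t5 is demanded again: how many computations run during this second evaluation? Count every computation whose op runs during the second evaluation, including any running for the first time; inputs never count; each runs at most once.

First evaluation (everything demanded from the output):
  t1 = max2(1, 1) = 1
  t2 = headl([3, -7, -4, 7, -8]) = 3
  t3 = mul(1, 1) = 1
  t5 = min2(1, 3) = 1

Propagation after the edit:
  t2: runs — a1 [3, -7, -4, 7, -8]->[-8]; result -8.
  t5: runs — t2 3->-8; result -8.

Computations that run: t2, t5 — 2 in total.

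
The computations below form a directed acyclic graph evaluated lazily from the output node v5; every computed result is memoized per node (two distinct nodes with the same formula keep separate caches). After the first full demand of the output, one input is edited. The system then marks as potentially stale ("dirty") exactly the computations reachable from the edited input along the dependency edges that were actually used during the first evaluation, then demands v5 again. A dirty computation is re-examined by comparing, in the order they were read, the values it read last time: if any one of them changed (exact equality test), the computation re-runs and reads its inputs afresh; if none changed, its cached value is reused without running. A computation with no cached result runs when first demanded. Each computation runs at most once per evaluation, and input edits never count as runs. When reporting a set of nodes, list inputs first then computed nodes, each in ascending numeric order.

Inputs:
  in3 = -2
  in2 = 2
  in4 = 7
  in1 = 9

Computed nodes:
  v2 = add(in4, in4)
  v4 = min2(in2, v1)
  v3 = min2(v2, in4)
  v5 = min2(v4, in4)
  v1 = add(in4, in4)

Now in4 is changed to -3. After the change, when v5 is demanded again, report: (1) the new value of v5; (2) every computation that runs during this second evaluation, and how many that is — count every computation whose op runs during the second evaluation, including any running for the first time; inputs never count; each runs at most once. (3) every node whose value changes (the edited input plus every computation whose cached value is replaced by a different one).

Demanding v5 again yields -6.
3 computations run: v1, v4, v5.
The nodes whose values change: in4, v1, v4, v5.

First demand of the output computes:
  v1 = add(7, 7) = 14
  v4 = min2(2, 14) = 2
  v5 = min2(2, 7) = 2

After the edit, cleaning proceeds:
  v1: a read changed (in4 7->-3; in4 7->-3) — executes, giving -6.
  v4: a read changed (v1 14->-6) — executes, giving -6.
  v5: a read changed (v4 2->-6; in4 7->-3) — executes, giving -6.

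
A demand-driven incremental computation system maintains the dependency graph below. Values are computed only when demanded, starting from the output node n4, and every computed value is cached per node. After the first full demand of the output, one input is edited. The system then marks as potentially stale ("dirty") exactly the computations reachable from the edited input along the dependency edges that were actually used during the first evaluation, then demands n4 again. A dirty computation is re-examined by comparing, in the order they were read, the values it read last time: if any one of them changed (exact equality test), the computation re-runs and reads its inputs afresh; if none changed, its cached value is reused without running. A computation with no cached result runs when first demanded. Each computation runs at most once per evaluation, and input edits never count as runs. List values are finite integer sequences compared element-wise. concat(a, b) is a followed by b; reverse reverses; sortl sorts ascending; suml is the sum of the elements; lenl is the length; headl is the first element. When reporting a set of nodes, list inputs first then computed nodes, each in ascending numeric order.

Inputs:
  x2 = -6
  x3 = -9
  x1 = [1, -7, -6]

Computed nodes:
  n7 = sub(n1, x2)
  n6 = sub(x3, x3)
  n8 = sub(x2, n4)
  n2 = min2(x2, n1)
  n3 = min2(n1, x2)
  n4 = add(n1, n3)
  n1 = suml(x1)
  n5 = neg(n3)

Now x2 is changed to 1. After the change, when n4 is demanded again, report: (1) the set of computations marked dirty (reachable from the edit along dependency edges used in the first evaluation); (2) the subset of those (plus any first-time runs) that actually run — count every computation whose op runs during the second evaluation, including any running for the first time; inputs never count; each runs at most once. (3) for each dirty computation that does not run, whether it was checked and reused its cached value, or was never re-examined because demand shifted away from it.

Marked dirty: n3, n4.
Computations that run: n3 — 1 in total.
Checked but reused from cache: n4.
Key observation: the change is absorbed at n3 — it re-runs but produces the same value, and the output's value is unchanged.

First evaluation (everything demanded from the output):
  n1 = suml([1, -7, -6]) = -12
  n3 = min2(-12, -6) = -12
  n4 = add(-12, -12) = -24

Propagation after the edit:
  n3: runs — x2 -6->1; result -12 (same value as before).
  n4: checked — values it read are unchanged (n1 unchanged, n3 unchanged); reused cached -24 without running.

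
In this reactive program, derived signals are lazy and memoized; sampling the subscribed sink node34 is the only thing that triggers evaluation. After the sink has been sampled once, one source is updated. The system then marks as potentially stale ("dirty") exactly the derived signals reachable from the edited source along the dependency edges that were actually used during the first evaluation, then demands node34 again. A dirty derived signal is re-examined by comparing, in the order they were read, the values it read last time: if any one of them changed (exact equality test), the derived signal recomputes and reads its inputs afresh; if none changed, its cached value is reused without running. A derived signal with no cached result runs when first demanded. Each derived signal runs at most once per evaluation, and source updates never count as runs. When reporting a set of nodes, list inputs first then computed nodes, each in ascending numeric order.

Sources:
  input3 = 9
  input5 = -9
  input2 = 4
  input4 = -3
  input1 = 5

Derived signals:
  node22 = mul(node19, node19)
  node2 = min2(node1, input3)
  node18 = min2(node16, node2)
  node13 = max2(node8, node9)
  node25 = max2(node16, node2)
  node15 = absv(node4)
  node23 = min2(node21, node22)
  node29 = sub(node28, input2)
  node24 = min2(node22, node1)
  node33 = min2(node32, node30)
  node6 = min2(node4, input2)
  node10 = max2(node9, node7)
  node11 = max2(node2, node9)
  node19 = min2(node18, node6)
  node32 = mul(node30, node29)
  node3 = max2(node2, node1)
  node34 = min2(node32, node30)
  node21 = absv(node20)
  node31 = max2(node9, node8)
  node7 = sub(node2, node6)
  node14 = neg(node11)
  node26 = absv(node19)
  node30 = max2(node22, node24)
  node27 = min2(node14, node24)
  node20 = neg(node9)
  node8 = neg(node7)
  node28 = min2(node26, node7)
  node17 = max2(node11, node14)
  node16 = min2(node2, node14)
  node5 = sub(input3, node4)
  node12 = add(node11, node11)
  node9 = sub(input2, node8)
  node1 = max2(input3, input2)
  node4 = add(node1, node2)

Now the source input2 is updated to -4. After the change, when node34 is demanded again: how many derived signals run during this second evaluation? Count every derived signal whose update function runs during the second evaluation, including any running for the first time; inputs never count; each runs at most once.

First demand of the output computes:
  node1 = max2(9, 4) = 9
  node2 = min2(9, 9) = 9
  node4 = add(9, 9) = 18
  node6 = min2(18, 4) = 4
  node7 = sub(9, 4) = 5
  node8 = neg(5) = -5
  node9 = sub(4, -5) = 9
  node11 = max2(9, 9) = 9
  node14 = neg(9) = -9
  node16 = min2(9, -9) = -9
  node18 = min2(-9, 9) = -9
  node19 = min2(-9, 4) = -9
  node22 = mul(-9, -9) = 81
  node24 = min2(81, 9) = 9
  node26 = absv(-9) = 9
  node28 = min2(9, 5) = 5
  node29 = sub(5, 4) = 1
  node30 = max2(81, 9) = 81
  node32 = mul(81, 1) = 81
  node34 = min2(81, 81) = 81

After the edit, cleaning proceeds:
  node1: a read changed (input2 4->-4) — executes, giving 9 — identical to its old value.
  node2: dirty, but its reads are unchanged (node1 unchanged, input3 unchanged); cached 9 stands.
  node4: dirty, but its reads are unchanged (node1 unchanged, node2 unchanged); cached 18 stands.
  node6: a read changed (input2 4->-4) — executes, giving -4.
  node7: a read changed (node6 4->-4) — executes, giving 13.
  node8: a read changed (node7 5->13) — executes, giving -13.
  node9: a read changed (input2 4->-4; node8 -5->-13) — executes, giving 9 — identical to its old value.
  node11: dirty, but its reads are unchanged (node2 unchanged, node9 unchanged); cached 9 stands.
  node14: dirty, but its reads are unchanged (node11 unchanged); cached -9 stands.
  node16: dirty, but its reads are unchanged (node2 unchanged, node14 unchanged); cached -9 stands.
  node18: dirty, but its reads are unchanged (node16 unchanged, node2 unchanged); cached -9 stands.
  node19: a read changed (node6 4->-4) — executes, giving -9 — identical to its old value.
  node22: dirty, but its reads are unchanged (node19 unchanged, node19 unchanged); cached 81 stands.
  node24: dirty, but its reads are unchanged (node22 unchanged, node1 unchanged); cached 9 stands.
  node26: dirty, but its reads are unchanged (node19 unchanged); cached 9 stands.
  node28: a read changed (node7 5->13) — executes, giving 9.
  node29: a read changed (node28 5->9; input2 4->-4) — executes, giving 13.
  node30: dirty, but its reads are unchanged (node22 unchanged, node24 unchanged); cached 81 stands.
  node32: a read changed (node29 1->13) — executes, giving 1053.
  node34: a read changed (node32 81->1053) — executes, giving 81 — identical to its old value.

Note where the cutoff bites: node2 is checked, finds nothing changed, and keeps its cache.

10 derived signals run: node1, node6, node7, node8, node9, node19, node28, node29, node32, node34.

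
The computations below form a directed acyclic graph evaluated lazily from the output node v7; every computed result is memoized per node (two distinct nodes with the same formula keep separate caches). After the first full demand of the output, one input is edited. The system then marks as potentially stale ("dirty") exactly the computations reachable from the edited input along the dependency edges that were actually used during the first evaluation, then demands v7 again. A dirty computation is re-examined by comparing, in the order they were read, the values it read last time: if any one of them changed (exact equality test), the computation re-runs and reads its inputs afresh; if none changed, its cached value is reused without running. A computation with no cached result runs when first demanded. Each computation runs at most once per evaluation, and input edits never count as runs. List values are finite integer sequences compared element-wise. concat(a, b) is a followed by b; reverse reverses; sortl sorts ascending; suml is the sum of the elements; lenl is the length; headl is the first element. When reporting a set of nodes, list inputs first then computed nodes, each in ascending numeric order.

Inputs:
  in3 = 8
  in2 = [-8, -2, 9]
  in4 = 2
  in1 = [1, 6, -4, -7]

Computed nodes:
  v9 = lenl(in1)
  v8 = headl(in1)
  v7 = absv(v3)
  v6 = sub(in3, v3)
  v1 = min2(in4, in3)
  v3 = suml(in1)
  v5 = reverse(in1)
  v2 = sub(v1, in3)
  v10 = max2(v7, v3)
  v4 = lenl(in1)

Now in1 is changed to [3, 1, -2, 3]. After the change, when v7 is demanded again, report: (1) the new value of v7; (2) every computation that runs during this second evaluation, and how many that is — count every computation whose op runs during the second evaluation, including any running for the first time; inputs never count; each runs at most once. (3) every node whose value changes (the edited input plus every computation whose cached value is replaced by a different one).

First demand of the output computes:
  v3 = suml([1, 6, -4, -7]) = -4
  v7 = absv(-4) = 4

After the edit, cleaning proceeds:
  v3: a read changed (in1 [1, 6, -4, -7]->[3, 1, -2, 3]) — executes, giving 5.
  v7: a read changed (v3 -4->5) — executes, giving 5.

Demanding v7 again yields 5.
2 computations run: v3, v7.
The nodes whose values change: in1, v3, v7.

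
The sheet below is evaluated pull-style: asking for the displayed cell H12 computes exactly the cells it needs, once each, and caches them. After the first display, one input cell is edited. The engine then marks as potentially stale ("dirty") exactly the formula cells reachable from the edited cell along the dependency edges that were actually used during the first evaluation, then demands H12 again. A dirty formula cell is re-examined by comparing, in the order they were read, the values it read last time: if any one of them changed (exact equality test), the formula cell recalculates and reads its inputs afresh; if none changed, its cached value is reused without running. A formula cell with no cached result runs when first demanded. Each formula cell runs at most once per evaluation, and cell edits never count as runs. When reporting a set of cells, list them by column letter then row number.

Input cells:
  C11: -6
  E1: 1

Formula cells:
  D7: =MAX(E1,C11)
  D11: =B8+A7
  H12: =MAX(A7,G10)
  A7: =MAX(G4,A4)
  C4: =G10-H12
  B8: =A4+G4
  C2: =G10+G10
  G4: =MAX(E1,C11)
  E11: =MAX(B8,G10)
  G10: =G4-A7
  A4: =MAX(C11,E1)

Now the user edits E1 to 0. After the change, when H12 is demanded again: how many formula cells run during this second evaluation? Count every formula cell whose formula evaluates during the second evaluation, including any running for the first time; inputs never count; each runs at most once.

First demand of the output computes:
  A4 = MAX(-6, 1) = 1
  G4 = MAX(1, -6) = 1
  A7 = MAX(1, 1) = 1
  G10 = 1 - 1 = 0
  H12 = MAX(1, 0) = 1

After the edit, cleaning proceeds:
  A4: a read changed (E1 1->0) — executes, giving 0.
  G4: a read changed (E1 1->0) — executes, giving 0.
  A7: a read changed (G4 1->0; A4 1->0) — executes, giving 0.
  G10: a read changed (G4 1->0; A7 1->0) — executes, giving 0 — identical to its old value.
  H12: a read changed (A7 1->0) — executes, giving 0.

5 formula cells run: A4, A7, G4, G10, H12.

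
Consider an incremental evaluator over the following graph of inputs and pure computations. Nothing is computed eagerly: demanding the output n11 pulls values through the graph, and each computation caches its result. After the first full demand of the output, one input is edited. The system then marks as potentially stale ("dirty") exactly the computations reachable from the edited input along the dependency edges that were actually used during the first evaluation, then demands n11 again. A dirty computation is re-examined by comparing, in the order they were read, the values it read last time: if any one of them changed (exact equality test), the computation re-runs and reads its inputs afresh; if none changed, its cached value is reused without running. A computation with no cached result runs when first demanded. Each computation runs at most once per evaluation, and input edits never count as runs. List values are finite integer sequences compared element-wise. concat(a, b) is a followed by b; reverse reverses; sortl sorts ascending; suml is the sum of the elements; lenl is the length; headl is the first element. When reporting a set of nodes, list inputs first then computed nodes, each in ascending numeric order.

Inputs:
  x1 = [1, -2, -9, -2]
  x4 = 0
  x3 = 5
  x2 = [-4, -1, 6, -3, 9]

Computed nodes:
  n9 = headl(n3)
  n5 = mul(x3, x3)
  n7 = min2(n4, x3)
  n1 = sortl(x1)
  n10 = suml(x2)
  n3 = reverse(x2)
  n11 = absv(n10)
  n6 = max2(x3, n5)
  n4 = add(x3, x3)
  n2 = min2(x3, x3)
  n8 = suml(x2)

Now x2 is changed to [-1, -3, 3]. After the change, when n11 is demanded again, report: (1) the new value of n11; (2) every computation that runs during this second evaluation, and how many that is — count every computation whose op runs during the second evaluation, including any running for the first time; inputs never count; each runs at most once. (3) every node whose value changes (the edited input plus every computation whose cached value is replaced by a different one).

n11 now evaluates to 1.
Run set: n10, n11 (2 run).
Changed values: x2, n10, n11.

Initial pass — values computed on the first demand:
  n10 = suml([-4, -1, 6, -3, 9]) = 7
  n11 = absv(7) = 7

Second demand — change propagation:
  n10: re-runs because x2 [-4, -1, 6, -3, 9]->[-1, -3, 3]; new result -1.
  n11: re-runs because n10 7->-1; new result 1.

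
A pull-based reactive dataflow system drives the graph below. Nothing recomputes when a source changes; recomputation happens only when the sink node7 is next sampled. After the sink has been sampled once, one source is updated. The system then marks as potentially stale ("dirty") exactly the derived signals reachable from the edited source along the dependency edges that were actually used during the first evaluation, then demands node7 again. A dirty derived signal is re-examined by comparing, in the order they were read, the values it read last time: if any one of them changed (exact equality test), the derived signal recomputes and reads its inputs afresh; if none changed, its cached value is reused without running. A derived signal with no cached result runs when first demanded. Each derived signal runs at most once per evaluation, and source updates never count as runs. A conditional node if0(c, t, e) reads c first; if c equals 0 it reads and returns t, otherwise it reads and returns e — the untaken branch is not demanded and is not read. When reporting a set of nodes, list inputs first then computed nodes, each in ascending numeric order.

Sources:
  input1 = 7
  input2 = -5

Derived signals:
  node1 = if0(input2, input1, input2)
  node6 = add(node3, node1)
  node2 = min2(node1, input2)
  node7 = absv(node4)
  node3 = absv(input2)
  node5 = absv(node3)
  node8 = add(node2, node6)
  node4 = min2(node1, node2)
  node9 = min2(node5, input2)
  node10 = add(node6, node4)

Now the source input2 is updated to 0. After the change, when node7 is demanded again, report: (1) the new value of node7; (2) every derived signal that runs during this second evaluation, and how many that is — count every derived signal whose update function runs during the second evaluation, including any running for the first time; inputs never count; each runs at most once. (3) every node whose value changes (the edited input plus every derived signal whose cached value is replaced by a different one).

New value of node7: 0.
Derived signals that run: node1, node2, node4, node7 — 4 in total.
Values that change: input2, node1, node2, node4, node7.

First evaluation (everything demanded from the output):
  node1 = if0(input2=-5 -> else branch input2) = -5
  node2 = min2(-5, -5) = -5
  node4 = min2(-5, -5) = -5
  node7 = absv(-5) = 5

Propagation after the edit:
  node1: runs — input2 -5->0; input2 -5->0; result 7.
  node2: runs — node1 -5->7; input2 -5->0; result 0.
  node4: runs — node1 -5->7; node2 -5->0; result 0.
  node7: runs — node4 -5->0; result 0.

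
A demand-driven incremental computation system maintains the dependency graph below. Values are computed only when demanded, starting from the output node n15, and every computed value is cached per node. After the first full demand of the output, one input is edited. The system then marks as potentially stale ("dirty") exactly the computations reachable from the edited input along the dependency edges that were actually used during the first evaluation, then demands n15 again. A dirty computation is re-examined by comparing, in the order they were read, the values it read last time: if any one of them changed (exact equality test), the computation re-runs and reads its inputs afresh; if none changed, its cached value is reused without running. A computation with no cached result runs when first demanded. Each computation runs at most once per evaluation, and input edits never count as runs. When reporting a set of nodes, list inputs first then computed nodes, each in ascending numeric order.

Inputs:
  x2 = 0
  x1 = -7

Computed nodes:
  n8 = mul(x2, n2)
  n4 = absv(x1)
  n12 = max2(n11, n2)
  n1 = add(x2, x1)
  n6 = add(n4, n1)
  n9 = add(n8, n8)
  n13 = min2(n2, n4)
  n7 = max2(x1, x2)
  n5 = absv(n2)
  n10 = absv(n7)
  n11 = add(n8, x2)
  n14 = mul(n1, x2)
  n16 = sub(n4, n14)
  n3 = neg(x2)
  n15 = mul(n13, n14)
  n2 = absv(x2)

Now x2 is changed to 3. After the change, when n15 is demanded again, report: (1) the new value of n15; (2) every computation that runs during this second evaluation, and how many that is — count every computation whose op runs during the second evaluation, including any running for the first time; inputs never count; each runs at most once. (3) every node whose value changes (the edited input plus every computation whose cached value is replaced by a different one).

First evaluation (everything demanded from the output):
  n1 = add(0, -7) = -7
  n2 = absv(0) = 0
  n4 = absv(-7) = 7
  n13 = min2(0, 7) = 0
  n14 = mul(-7, 0) = 0
  n15 = mul(0, 0) = 0

Propagation after the edit:
  n1: runs — x2 0->3; result -4.
  n2: runs — x2 0->3; result 3.
  n13: runs — n2 0->3; result 3.
  n14: runs — n1 -7->-4; x2 0->3; result -12.
  n15: runs — n13 0->3; n14 0->-12; result -36.

New value of n15: -36.
Computations that run: n1, n2, n13, n14, n15 — 5 in total.
Values that change: x2, n1, n2, n13, n14, n15.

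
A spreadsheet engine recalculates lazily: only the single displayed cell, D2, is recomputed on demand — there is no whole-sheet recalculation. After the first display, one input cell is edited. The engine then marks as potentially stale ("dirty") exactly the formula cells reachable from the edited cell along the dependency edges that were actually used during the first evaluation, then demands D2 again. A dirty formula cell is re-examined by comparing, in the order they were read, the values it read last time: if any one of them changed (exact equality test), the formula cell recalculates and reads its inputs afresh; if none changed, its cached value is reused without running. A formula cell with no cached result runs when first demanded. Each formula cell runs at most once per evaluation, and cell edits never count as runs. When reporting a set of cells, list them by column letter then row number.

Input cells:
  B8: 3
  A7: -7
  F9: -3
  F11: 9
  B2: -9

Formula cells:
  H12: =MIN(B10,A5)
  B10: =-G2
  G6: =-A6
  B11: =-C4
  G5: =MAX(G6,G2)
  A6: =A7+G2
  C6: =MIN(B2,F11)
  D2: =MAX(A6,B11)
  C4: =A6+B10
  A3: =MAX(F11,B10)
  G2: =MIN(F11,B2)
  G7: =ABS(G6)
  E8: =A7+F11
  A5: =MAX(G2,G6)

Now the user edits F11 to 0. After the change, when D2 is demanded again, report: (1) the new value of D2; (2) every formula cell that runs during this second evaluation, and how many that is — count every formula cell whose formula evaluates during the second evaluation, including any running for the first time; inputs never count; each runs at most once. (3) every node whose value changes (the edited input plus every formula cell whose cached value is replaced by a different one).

First evaluation (everything demanded from the output):
  G2 = MIN(9, -9) = -9
  A6 = -7 + -9 = -16
  B10 = -(-9) = 9
  C4 = -16 + 9 = -7
  B11 = -(-7) = 7
  D2 = MAX(-16, 7) = 7

Propagation after the edit:
  G2: runs — F11 9->0; result -9 (same value as before).
  A6: checked — values it read are unchanged (A7 unchanged, G2 unchanged); reused cached -16 without running.
  B10: checked — values it read are unchanged (G2 unchanged); reused cached 9 without running.
  C4: checked — values it read are unchanged (A6 unchanged, B10 unchanged); reused cached -7 without running.
  B11: checked — values it read are unchanged (C4 unchanged); reused cached 7 without running.
  D2: checked — values it read are unchanged (A6 unchanged, B11 unchanged); reused cached 7 without running.

Key observation: the change is absorbed at G2 — it re-runs but produces the same value, and the output's value is unchanged.

New value of D2: 7.
Formula cells that run: G2 — 1 in total.
Values that change: F11.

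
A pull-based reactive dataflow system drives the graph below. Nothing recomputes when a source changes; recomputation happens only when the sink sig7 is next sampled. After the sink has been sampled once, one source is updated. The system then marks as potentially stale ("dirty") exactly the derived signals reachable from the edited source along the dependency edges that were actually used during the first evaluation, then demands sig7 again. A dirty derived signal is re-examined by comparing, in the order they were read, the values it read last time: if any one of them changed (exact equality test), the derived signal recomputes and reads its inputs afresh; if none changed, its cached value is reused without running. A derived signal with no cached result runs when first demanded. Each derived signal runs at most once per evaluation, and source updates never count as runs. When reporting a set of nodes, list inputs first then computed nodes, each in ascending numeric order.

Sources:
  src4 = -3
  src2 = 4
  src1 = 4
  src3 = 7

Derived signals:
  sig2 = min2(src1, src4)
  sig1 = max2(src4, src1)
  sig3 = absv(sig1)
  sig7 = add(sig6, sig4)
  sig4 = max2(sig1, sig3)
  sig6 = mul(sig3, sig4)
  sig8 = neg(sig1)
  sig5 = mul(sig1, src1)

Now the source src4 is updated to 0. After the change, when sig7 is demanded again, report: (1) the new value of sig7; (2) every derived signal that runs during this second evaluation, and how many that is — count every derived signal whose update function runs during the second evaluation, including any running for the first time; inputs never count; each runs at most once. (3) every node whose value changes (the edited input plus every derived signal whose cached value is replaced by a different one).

First evaluation (everything demanded from the output):
  sig1 = max2(-3, 4) = 4
  sig3 = absv(4) = 4
  sig4 = max2(4, 4) = 4
  sig6 = mul(4, 4) = 16
  sig7 = add(16, 4) = 20

Propagation after the edit:
  sig1: runs — src4 -3->0; result 4 (same value as before).
  sig3: checked — values it read are unchanged (sig1 unchanged); reused cached 4 without running.
  sig4: checked — values it read are unchanged (sig1 unchanged, sig3 unchanged); reused cached 4 without running.
  sig6: checked — values it read are unchanged (sig3 unchanged, sig4 unchanged); reused cached 16 without running.
  sig7: checked — values it read are unchanged (sig6 unchanged, sig4 unchanged); reused cached 20 without running.

Key observation: the change is absorbed at sig1 — it re-runs but produces the same value, and the output's value is unchanged.

New value of sig7: 20.
Derived signals that run: sig1 — 1 in total.
Values that change: src4.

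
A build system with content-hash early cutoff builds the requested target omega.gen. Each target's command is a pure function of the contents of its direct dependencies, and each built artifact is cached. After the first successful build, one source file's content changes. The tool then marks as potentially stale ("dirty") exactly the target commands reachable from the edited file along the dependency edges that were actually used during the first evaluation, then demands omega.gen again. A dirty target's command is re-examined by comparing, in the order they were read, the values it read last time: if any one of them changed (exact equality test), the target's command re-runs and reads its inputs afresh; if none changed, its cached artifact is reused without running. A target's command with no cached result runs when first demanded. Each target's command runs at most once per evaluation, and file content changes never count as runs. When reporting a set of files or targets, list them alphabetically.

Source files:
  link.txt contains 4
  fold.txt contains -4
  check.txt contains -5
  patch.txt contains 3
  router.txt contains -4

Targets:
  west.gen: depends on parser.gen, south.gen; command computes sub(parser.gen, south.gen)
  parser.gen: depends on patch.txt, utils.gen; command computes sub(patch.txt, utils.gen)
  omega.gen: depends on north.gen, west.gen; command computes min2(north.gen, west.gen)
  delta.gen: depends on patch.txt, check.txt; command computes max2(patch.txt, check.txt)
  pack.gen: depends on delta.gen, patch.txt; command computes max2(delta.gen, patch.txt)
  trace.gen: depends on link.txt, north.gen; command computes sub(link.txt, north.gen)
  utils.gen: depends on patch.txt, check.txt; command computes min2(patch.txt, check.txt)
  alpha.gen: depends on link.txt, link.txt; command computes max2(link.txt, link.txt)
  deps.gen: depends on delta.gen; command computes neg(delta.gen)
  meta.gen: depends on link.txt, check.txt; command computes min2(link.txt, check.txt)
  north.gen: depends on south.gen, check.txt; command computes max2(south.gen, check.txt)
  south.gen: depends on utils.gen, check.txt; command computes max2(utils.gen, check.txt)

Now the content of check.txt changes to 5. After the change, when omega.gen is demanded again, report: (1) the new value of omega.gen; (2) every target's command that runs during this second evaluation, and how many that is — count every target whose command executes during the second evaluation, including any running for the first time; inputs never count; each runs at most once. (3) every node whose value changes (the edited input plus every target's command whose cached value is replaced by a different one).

First evaluation (everything demanded from the output):
  utils.gen = min2(3, -5) = -5
  parser.gen = sub(3, -5) = 8
  south.gen = max2(-5, -5) = -5
  north.gen = max2(-5, -5) = -5
  west.gen = sub(8, -5) = 13
  omega.gen = min2(-5, 13) = -5

Propagation after the edit:
  utils.gen: runs — check.txt -5->5; result 3.
  parser.gen: runs — utils.gen -5->3; result 0.
  south.gen: runs — utils.gen -5->3; check.txt -5->5; result 5.
  north.gen: runs — south.gen -5->5; check.txt -5->5; result 5.
  west.gen: runs — parser.gen 8->0; south.gen -5->5; result -5.
  omega.gen: runs — north.gen -5->5; west.gen 13->-5; result -5 (same value as before).

New value of omega.gen: -5.
Target commands that run: north.gen, omega.gen, parser.gen, south.gen, utils.gen, west.gen — 6 in total.
Values that change: check.txt, north.gen, parser.gen, south.gen, utils.gen, west.gen.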